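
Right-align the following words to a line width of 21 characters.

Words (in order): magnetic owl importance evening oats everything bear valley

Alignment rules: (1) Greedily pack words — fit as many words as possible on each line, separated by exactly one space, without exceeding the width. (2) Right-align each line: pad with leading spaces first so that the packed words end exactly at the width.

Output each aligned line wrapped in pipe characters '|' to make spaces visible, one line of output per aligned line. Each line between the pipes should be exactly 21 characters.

Line 1: ['magnetic', 'owl'] (min_width=12, slack=9)
Line 2: ['importance', 'evening'] (min_width=18, slack=3)
Line 3: ['oats', 'everything', 'bear'] (min_width=20, slack=1)
Line 4: ['valley'] (min_width=6, slack=15)

Answer: |         magnetic owl|
|   importance evening|
| oats everything bear|
|               valley|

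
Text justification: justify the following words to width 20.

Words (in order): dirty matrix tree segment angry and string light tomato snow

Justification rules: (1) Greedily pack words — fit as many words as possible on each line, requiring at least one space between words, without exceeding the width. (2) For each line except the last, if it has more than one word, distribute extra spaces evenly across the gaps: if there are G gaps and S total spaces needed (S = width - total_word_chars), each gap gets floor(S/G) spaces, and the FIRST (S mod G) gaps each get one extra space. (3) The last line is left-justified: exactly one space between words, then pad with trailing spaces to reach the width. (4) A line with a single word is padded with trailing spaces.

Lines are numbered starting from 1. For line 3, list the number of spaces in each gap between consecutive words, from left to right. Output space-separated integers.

Answer: 2 1

Derivation:
Line 1: ['dirty', 'matrix', 'tree'] (min_width=17, slack=3)
Line 2: ['segment', 'angry', 'and'] (min_width=17, slack=3)
Line 3: ['string', 'light', 'tomato'] (min_width=19, slack=1)
Line 4: ['snow'] (min_width=4, slack=16)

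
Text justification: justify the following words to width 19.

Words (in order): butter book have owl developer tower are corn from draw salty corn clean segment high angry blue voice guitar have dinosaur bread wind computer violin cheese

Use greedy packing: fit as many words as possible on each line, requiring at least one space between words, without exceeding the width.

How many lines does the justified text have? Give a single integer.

Line 1: ['butter', 'book', 'have'] (min_width=16, slack=3)
Line 2: ['owl', 'developer', 'tower'] (min_width=19, slack=0)
Line 3: ['are', 'corn', 'from', 'draw'] (min_width=18, slack=1)
Line 4: ['salty', 'corn', 'clean'] (min_width=16, slack=3)
Line 5: ['segment', 'high', 'angry'] (min_width=18, slack=1)
Line 6: ['blue', 'voice', 'guitar'] (min_width=17, slack=2)
Line 7: ['have', 'dinosaur', 'bread'] (min_width=19, slack=0)
Line 8: ['wind', 'computer'] (min_width=13, slack=6)
Line 9: ['violin', 'cheese'] (min_width=13, slack=6)
Total lines: 9

Answer: 9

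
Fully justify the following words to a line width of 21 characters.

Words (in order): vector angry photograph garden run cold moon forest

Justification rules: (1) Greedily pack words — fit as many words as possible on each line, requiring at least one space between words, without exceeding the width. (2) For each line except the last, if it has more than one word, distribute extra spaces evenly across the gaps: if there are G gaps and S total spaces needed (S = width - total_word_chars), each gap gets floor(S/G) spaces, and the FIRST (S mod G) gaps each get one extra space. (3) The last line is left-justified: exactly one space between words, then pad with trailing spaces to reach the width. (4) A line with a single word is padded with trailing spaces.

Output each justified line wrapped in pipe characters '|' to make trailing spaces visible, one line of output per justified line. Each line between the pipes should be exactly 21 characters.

Line 1: ['vector', 'angry'] (min_width=12, slack=9)
Line 2: ['photograph', 'garden', 'run'] (min_width=21, slack=0)
Line 3: ['cold', 'moon', 'forest'] (min_width=16, slack=5)

Answer: |vector          angry|
|photograph garden run|
|cold moon forest     |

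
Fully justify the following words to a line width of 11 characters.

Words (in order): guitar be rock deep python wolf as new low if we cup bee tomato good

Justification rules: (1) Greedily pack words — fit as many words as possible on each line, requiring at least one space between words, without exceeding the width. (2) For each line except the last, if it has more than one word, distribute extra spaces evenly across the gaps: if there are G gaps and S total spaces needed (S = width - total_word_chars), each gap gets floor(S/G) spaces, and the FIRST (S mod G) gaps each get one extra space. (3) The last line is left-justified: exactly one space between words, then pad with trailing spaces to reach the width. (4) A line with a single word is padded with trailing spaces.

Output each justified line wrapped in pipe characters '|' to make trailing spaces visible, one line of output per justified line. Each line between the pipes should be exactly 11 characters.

Line 1: ['guitar', 'be'] (min_width=9, slack=2)
Line 2: ['rock', 'deep'] (min_width=9, slack=2)
Line 3: ['python', 'wolf'] (min_width=11, slack=0)
Line 4: ['as', 'new', 'low'] (min_width=10, slack=1)
Line 5: ['if', 'we', 'cup'] (min_width=9, slack=2)
Line 6: ['bee', 'tomato'] (min_width=10, slack=1)
Line 7: ['good'] (min_width=4, slack=7)

Answer: |guitar   be|
|rock   deep|
|python wolf|
|as  new low|
|if  we  cup|
|bee  tomato|
|good       |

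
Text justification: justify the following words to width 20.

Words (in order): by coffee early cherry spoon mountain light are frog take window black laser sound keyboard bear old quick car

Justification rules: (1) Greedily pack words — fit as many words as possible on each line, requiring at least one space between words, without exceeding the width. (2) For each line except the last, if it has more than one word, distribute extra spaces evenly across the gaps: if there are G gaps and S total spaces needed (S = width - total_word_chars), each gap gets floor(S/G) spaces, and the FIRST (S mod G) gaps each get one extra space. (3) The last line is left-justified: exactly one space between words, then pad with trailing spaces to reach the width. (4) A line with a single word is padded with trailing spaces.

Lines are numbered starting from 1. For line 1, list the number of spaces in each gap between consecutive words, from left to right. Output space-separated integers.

Answer: 4 3

Derivation:
Line 1: ['by', 'coffee', 'early'] (min_width=15, slack=5)
Line 2: ['cherry', 'spoon'] (min_width=12, slack=8)
Line 3: ['mountain', 'light', 'are'] (min_width=18, slack=2)
Line 4: ['frog', 'take', 'window'] (min_width=16, slack=4)
Line 5: ['black', 'laser', 'sound'] (min_width=17, slack=3)
Line 6: ['keyboard', 'bear', 'old'] (min_width=17, slack=3)
Line 7: ['quick', 'car'] (min_width=9, slack=11)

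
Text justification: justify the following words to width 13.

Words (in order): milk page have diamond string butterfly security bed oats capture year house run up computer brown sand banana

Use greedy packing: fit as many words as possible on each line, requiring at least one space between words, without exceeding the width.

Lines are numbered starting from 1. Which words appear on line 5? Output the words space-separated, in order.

Answer: security bed

Derivation:
Line 1: ['milk', 'page'] (min_width=9, slack=4)
Line 2: ['have', 'diamond'] (min_width=12, slack=1)
Line 3: ['string'] (min_width=6, slack=7)
Line 4: ['butterfly'] (min_width=9, slack=4)
Line 5: ['security', 'bed'] (min_width=12, slack=1)
Line 6: ['oats', 'capture'] (min_width=12, slack=1)
Line 7: ['year', 'house'] (min_width=10, slack=3)
Line 8: ['run', 'up'] (min_width=6, slack=7)
Line 9: ['computer'] (min_width=8, slack=5)
Line 10: ['brown', 'sand'] (min_width=10, slack=3)
Line 11: ['banana'] (min_width=6, slack=7)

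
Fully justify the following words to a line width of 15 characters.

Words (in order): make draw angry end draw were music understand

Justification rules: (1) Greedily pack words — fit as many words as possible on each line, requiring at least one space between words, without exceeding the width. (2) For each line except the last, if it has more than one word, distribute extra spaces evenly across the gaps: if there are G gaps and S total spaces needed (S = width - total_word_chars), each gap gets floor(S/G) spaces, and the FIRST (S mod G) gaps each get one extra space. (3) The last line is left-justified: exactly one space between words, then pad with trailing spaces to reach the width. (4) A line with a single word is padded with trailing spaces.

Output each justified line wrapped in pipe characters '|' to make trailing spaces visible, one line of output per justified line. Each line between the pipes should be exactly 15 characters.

Line 1: ['make', 'draw', 'angry'] (min_width=15, slack=0)
Line 2: ['end', 'draw', 'were'] (min_width=13, slack=2)
Line 3: ['music'] (min_width=5, slack=10)
Line 4: ['understand'] (min_width=10, slack=5)

Answer: |make draw angry|
|end  draw  were|
|music          |
|understand     |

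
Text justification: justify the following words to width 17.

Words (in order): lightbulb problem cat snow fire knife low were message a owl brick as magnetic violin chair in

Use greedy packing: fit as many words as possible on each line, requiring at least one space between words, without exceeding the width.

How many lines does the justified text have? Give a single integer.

Answer: 6

Derivation:
Line 1: ['lightbulb', 'problem'] (min_width=17, slack=0)
Line 2: ['cat', 'snow', 'fire'] (min_width=13, slack=4)
Line 3: ['knife', 'low', 'were'] (min_width=14, slack=3)
Line 4: ['message', 'a', 'owl'] (min_width=13, slack=4)
Line 5: ['brick', 'as', 'magnetic'] (min_width=17, slack=0)
Line 6: ['violin', 'chair', 'in'] (min_width=15, slack=2)
Total lines: 6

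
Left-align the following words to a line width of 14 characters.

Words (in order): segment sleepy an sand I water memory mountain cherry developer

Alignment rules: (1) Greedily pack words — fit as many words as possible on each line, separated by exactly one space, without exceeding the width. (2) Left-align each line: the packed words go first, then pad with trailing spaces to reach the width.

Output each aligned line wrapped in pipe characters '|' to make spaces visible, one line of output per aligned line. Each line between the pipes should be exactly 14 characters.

Line 1: ['segment', 'sleepy'] (min_width=14, slack=0)
Line 2: ['an', 'sand', 'I'] (min_width=9, slack=5)
Line 3: ['water', 'memory'] (min_width=12, slack=2)
Line 4: ['mountain'] (min_width=8, slack=6)
Line 5: ['cherry'] (min_width=6, slack=8)
Line 6: ['developer'] (min_width=9, slack=5)

Answer: |segment sleepy|
|an sand I     |
|water memory  |
|mountain      |
|cherry        |
|developer     |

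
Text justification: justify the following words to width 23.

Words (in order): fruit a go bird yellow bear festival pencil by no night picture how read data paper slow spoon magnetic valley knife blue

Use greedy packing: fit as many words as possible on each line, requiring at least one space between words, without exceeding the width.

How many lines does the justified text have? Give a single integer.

Answer: 6

Derivation:
Line 1: ['fruit', 'a', 'go', 'bird', 'yellow'] (min_width=22, slack=1)
Line 2: ['bear', 'festival', 'pencil', 'by'] (min_width=23, slack=0)
Line 3: ['no', 'night', 'picture', 'how'] (min_width=20, slack=3)
Line 4: ['read', 'data', 'paper', 'slow'] (min_width=20, slack=3)
Line 5: ['spoon', 'magnetic', 'valley'] (min_width=21, slack=2)
Line 6: ['knife', 'blue'] (min_width=10, slack=13)
Total lines: 6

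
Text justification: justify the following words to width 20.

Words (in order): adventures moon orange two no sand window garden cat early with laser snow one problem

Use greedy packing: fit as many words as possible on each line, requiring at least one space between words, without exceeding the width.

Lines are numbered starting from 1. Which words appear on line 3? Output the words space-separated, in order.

Line 1: ['adventures', 'moon'] (min_width=15, slack=5)
Line 2: ['orange', 'two', 'no', 'sand'] (min_width=18, slack=2)
Line 3: ['window', 'garden', 'cat'] (min_width=17, slack=3)
Line 4: ['early', 'with', 'laser'] (min_width=16, slack=4)
Line 5: ['snow', 'one', 'problem'] (min_width=16, slack=4)

Answer: window garden cat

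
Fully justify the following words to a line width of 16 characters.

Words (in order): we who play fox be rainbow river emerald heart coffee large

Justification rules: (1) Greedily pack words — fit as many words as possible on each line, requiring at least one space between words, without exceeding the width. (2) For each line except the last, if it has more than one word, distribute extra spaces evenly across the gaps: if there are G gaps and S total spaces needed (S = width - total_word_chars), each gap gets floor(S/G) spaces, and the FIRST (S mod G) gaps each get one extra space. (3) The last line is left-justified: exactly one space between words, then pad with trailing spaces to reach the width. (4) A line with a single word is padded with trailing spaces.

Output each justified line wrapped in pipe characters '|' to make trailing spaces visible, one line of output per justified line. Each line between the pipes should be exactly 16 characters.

Line 1: ['we', 'who', 'play', 'fox'] (min_width=15, slack=1)
Line 2: ['be', 'rainbow', 'river'] (min_width=16, slack=0)
Line 3: ['emerald', 'heart'] (min_width=13, slack=3)
Line 4: ['coffee', 'large'] (min_width=12, slack=4)

Answer: |we  who play fox|
|be rainbow river|
|emerald    heart|
|coffee large    |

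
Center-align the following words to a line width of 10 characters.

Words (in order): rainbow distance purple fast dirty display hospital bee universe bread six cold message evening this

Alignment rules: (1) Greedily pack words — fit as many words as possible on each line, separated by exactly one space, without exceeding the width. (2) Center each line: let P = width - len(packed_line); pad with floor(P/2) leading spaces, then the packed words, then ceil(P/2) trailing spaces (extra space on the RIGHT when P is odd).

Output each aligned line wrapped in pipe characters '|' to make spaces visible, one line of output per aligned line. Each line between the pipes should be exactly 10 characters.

Line 1: ['rainbow'] (min_width=7, slack=3)
Line 2: ['distance'] (min_width=8, slack=2)
Line 3: ['purple'] (min_width=6, slack=4)
Line 4: ['fast', 'dirty'] (min_width=10, slack=0)
Line 5: ['display'] (min_width=7, slack=3)
Line 6: ['hospital'] (min_width=8, slack=2)
Line 7: ['bee'] (min_width=3, slack=7)
Line 8: ['universe'] (min_width=8, slack=2)
Line 9: ['bread', 'six'] (min_width=9, slack=1)
Line 10: ['cold'] (min_width=4, slack=6)
Line 11: ['message'] (min_width=7, slack=3)
Line 12: ['evening'] (min_width=7, slack=3)
Line 13: ['this'] (min_width=4, slack=6)

Answer: | rainbow  |
| distance |
|  purple  |
|fast dirty|
| display  |
| hospital |
|   bee    |
| universe |
|bread six |
|   cold   |
| message  |
| evening  |
|   this   |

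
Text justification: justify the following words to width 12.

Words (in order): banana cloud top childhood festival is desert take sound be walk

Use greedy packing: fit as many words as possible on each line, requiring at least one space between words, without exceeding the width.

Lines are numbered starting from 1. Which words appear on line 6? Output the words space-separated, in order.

Line 1: ['banana', 'cloud'] (min_width=12, slack=0)
Line 2: ['top'] (min_width=3, slack=9)
Line 3: ['childhood'] (min_width=9, slack=3)
Line 4: ['festival', 'is'] (min_width=11, slack=1)
Line 5: ['desert', 'take'] (min_width=11, slack=1)
Line 6: ['sound', 'be'] (min_width=8, slack=4)
Line 7: ['walk'] (min_width=4, slack=8)

Answer: sound be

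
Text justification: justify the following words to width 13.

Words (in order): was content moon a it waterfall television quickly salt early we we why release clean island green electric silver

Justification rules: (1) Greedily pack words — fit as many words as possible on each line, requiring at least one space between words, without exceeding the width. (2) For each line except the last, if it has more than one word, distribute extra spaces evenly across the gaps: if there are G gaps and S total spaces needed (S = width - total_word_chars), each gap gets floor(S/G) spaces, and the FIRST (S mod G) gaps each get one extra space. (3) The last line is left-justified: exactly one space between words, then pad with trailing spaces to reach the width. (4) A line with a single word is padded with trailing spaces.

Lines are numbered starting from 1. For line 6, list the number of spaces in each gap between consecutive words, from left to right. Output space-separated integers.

Answer: 2 2

Derivation:
Line 1: ['was', 'content'] (min_width=11, slack=2)
Line 2: ['moon', 'a', 'it'] (min_width=9, slack=4)
Line 3: ['waterfall'] (min_width=9, slack=4)
Line 4: ['television'] (min_width=10, slack=3)
Line 5: ['quickly', 'salt'] (min_width=12, slack=1)
Line 6: ['early', 'we', 'we'] (min_width=11, slack=2)
Line 7: ['why', 'release'] (min_width=11, slack=2)
Line 8: ['clean', 'island'] (min_width=12, slack=1)
Line 9: ['green'] (min_width=5, slack=8)
Line 10: ['electric'] (min_width=8, slack=5)
Line 11: ['silver'] (min_width=6, slack=7)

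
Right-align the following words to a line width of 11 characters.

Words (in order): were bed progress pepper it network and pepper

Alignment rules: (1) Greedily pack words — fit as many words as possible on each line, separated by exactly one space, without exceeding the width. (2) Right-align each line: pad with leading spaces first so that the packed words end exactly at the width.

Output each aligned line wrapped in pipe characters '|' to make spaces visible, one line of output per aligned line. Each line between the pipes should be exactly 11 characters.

Answer: |   were bed|
|   progress|
|  pepper it|
|network and|
|     pepper|

Derivation:
Line 1: ['were', 'bed'] (min_width=8, slack=3)
Line 2: ['progress'] (min_width=8, slack=3)
Line 3: ['pepper', 'it'] (min_width=9, slack=2)
Line 4: ['network', 'and'] (min_width=11, slack=0)
Line 5: ['pepper'] (min_width=6, slack=5)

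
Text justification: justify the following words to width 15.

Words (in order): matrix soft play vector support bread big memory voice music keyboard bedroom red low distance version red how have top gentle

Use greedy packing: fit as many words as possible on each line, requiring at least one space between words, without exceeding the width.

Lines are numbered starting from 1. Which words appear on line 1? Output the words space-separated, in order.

Line 1: ['matrix', 'soft'] (min_width=11, slack=4)
Line 2: ['play', 'vector'] (min_width=11, slack=4)
Line 3: ['support', 'bread'] (min_width=13, slack=2)
Line 4: ['big', 'memory'] (min_width=10, slack=5)
Line 5: ['voice', 'music'] (min_width=11, slack=4)
Line 6: ['keyboard'] (min_width=8, slack=7)
Line 7: ['bedroom', 'red', 'low'] (min_width=15, slack=0)
Line 8: ['distance'] (min_width=8, slack=7)
Line 9: ['version', 'red', 'how'] (min_width=15, slack=0)
Line 10: ['have', 'top', 'gentle'] (min_width=15, slack=0)

Answer: matrix soft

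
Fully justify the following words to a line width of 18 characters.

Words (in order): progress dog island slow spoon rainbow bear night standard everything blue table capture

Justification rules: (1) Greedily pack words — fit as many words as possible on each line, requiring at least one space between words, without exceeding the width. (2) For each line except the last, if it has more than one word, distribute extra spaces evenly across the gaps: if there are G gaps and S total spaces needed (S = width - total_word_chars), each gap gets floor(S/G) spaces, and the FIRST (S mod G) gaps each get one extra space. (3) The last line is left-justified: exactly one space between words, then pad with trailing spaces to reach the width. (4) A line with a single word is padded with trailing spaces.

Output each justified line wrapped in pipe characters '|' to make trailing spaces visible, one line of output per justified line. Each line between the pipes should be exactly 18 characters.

Line 1: ['progress', 'dog'] (min_width=12, slack=6)
Line 2: ['island', 'slow', 'spoon'] (min_width=17, slack=1)
Line 3: ['rainbow', 'bear', 'night'] (min_width=18, slack=0)
Line 4: ['standard'] (min_width=8, slack=10)
Line 5: ['everything', 'blue'] (min_width=15, slack=3)
Line 6: ['table', 'capture'] (min_width=13, slack=5)

Answer: |progress       dog|
|island  slow spoon|
|rainbow bear night|
|standard          |
|everything    blue|
|table capture     |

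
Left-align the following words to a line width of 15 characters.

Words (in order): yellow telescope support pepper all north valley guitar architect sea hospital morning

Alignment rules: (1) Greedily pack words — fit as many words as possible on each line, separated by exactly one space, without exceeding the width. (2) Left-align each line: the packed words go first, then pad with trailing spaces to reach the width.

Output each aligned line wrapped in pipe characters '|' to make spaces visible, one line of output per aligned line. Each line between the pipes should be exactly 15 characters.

Line 1: ['yellow'] (min_width=6, slack=9)
Line 2: ['telescope'] (min_width=9, slack=6)
Line 3: ['support', 'pepper'] (min_width=14, slack=1)
Line 4: ['all', 'north'] (min_width=9, slack=6)
Line 5: ['valley', 'guitar'] (min_width=13, slack=2)
Line 6: ['architect', 'sea'] (min_width=13, slack=2)
Line 7: ['hospital'] (min_width=8, slack=7)
Line 8: ['morning'] (min_width=7, slack=8)

Answer: |yellow         |
|telescope      |
|support pepper |
|all north      |
|valley guitar  |
|architect sea  |
|hospital       |
|morning        |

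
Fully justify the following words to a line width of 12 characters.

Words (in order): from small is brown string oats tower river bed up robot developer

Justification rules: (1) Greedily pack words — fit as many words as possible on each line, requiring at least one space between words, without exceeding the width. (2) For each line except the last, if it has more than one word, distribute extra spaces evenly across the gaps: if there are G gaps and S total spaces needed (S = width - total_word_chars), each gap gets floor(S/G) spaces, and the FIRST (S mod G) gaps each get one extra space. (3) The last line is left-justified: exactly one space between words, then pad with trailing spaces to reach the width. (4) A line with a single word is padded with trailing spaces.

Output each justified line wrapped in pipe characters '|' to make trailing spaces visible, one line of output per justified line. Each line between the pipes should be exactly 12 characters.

Line 1: ['from', 'small'] (min_width=10, slack=2)
Line 2: ['is', 'brown'] (min_width=8, slack=4)
Line 3: ['string', 'oats'] (min_width=11, slack=1)
Line 4: ['tower', 'river'] (min_width=11, slack=1)
Line 5: ['bed', 'up', 'robot'] (min_width=12, slack=0)
Line 6: ['developer'] (min_width=9, slack=3)

Answer: |from   small|
|is     brown|
|string  oats|
|tower  river|
|bed up robot|
|developer   |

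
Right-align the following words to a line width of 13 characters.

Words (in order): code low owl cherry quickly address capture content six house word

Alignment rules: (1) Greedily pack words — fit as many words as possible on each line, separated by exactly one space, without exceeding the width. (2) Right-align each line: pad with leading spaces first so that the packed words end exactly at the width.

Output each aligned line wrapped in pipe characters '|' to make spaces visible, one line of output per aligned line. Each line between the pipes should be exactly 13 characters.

Answer: | code low owl|
|       cherry|
|      quickly|
|      address|
|      capture|
|  content six|
|   house word|

Derivation:
Line 1: ['code', 'low', 'owl'] (min_width=12, slack=1)
Line 2: ['cherry'] (min_width=6, slack=7)
Line 3: ['quickly'] (min_width=7, slack=6)
Line 4: ['address'] (min_width=7, slack=6)
Line 5: ['capture'] (min_width=7, slack=6)
Line 6: ['content', 'six'] (min_width=11, slack=2)
Line 7: ['house', 'word'] (min_width=10, slack=3)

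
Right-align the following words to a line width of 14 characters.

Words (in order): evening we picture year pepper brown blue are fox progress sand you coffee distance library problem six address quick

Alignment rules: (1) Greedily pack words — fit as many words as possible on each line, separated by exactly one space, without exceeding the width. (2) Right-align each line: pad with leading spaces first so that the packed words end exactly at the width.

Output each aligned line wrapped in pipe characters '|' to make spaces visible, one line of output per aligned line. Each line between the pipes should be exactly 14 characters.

Answer: |    evening we|
|  picture year|
|  pepper brown|
|  blue are fox|
| progress sand|
|    you coffee|
|      distance|
|       library|
|   problem six|
| address quick|

Derivation:
Line 1: ['evening', 'we'] (min_width=10, slack=4)
Line 2: ['picture', 'year'] (min_width=12, slack=2)
Line 3: ['pepper', 'brown'] (min_width=12, slack=2)
Line 4: ['blue', 'are', 'fox'] (min_width=12, slack=2)
Line 5: ['progress', 'sand'] (min_width=13, slack=1)
Line 6: ['you', 'coffee'] (min_width=10, slack=4)
Line 7: ['distance'] (min_width=8, slack=6)
Line 8: ['library'] (min_width=7, slack=7)
Line 9: ['problem', 'six'] (min_width=11, slack=3)
Line 10: ['address', 'quick'] (min_width=13, slack=1)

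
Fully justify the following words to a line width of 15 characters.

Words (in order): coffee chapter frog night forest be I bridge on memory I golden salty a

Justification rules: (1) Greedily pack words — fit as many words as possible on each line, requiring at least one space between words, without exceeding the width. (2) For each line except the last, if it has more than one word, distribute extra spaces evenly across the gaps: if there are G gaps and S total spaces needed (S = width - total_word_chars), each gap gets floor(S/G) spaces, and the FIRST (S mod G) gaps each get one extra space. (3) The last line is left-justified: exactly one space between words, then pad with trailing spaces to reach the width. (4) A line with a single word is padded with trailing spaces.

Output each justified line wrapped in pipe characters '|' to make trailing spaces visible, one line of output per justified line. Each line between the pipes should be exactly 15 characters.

Line 1: ['coffee', 'chapter'] (min_width=14, slack=1)
Line 2: ['frog', 'night'] (min_width=10, slack=5)
Line 3: ['forest', 'be', 'I'] (min_width=11, slack=4)
Line 4: ['bridge', 'on'] (min_width=9, slack=6)
Line 5: ['memory', 'I', 'golden'] (min_width=15, slack=0)
Line 6: ['salty', 'a'] (min_width=7, slack=8)

Answer: |coffee  chapter|
|frog      night|
|forest   be   I|
|bridge       on|
|memory I golden|
|salty a        |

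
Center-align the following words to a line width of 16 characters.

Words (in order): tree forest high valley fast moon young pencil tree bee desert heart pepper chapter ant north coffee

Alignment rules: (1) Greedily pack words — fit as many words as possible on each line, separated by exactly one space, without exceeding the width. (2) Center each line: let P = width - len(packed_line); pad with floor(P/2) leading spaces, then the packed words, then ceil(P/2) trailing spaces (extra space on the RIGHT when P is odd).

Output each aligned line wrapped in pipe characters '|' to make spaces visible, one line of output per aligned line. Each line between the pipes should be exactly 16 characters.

Answer: |tree forest high|
|valley fast moon|
|  young pencil  |
|tree bee desert |
|  heart pepper  |
|  chapter ant   |
|  north coffee  |

Derivation:
Line 1: ['tree', 'forest', 'high'] (min_width=16, slack=0)
Line 2: ['valley', 'fast', 'moon'] (min_width=16, slack=0)
Line 3: ['young', 'pencil'] (min_width=12, slack=4)
Line 4: ['tree', 'bee', 'desert'] (min_width=15, slack=1)
Line 5: ['heart', 'pepper'] (min_width=12, slack=4)
Line 6: ['chapter', 'ant'] (min_width=11, slack=5)
Line 7: ['north', 'coffee'] (min_width=12, slack=4)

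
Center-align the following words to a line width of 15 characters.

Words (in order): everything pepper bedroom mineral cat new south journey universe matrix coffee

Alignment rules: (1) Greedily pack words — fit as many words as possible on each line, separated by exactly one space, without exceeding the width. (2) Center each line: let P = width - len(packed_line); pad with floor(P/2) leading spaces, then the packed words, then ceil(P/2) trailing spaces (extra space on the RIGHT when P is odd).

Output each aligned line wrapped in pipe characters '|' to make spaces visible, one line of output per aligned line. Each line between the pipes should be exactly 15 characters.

Line 1: ['everything'] (min_width=10, slack=5)
Line 2: ['pepper', 'bedroom'] (min_width=14, slack=1)
Line 3: ['mineral', 'cat', 'new'] (min_width=15, slack=0)
Line 4: ['south', 'journey'] (min_width=13, slack=2)
Line 5: ['universe', 'matrix'] (min_width=15, slack=0)
Line 6: ['coffee'] (min_width=6, slack=9)

Answer: |  everything   |
|pepper bedroom |
|mineral cat new|
| south journey |
|universe matrix|
|    coffee     |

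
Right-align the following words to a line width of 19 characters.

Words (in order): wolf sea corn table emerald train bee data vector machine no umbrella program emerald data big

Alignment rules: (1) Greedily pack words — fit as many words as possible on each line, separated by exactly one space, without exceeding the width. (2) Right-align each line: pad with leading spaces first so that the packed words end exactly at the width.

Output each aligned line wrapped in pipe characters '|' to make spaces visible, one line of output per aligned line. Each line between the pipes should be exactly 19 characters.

Answer: |wolf sea corn table|
|  emerald train bee|
|data vector machine|
|no umbrella program|
|   emerald data big|

Derivation:
Line 1: ['wolf', 'sea', 'corn', 'table'] (min_width=19, slack=0)
Line 2: ['emerald', 'train', 'bee'] (min_width=17, slack=2)
Line 3: ['data', 'vector', 'machine'] (min_width=19, slack=0)
Line 4: ['no', 'umbrella', 'program'] (min_width=19, slack=0)
Line 5: ['emerald', 'data', 'big'] (min_width=16, slack=3)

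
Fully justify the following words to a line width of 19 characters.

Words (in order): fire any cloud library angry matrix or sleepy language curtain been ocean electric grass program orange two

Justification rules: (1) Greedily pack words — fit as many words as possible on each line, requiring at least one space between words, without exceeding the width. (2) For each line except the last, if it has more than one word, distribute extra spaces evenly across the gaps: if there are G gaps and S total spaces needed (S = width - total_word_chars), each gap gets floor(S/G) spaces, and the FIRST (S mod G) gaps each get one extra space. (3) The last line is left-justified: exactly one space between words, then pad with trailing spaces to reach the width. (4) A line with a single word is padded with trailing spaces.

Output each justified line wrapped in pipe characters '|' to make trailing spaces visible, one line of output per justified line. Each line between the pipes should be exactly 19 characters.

Line 1: ['fire', 'any', 'cloud'] (min_width=14, slack=5)
Line 2: ['library', 'angry'] (min_width=13, slack=6)
Line 3: ['matrix', 'or', 'sleepy'] (min_width=16, slack=3)
Line 4: ['language', 'curtain'] (min_width=16, slack=3)
Line 5: ['been', 'ocean', 'electric'] (min_width=19, slack=0)
Line 6: ['grass', 'program'] (min_width=13, slack=6)
Line 7: ['orange', 'two'] (min_width=10, slack=9)

Answer: |fire    any   cloud|
|library       angry|
|matrix   or  sleepy|
|language    curtain|
|been ocean electric|
|grass       program|
|orange two         |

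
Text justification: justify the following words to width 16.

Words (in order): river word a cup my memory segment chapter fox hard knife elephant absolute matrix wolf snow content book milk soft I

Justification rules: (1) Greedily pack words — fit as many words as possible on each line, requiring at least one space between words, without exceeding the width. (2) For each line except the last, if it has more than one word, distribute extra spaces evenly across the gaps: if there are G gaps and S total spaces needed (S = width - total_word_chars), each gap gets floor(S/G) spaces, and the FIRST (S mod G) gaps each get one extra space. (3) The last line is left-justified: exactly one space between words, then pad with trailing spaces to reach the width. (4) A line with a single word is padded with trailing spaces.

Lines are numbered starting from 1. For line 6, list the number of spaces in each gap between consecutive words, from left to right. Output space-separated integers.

Line 1: ['river', 'word', 'a', 'cup'] (min_width=16, slack=0)
Line 2: ['my', 'memory'] (min_width=9, slack=7)
Line 3: ['segment', 'chapter'] (min_width=15, slack=1)
Line 4: ['fox', 'hard', 'knife'] (min_width=14, slack=2)
Line 5: ['elephant'] (min_width=8, slack=8)
Line 6: ['absolute', 'matrix'] (min_width=15, slack=1)
Line 7: ['wolf', 'snow'] (min_width=9, slack=7)
Line 8: ['content', 'book'] (min_width=12, slack=4)
Line 9: ['milk', 'soft', 'I'] (min_width=11, slack=5)

Answer: 2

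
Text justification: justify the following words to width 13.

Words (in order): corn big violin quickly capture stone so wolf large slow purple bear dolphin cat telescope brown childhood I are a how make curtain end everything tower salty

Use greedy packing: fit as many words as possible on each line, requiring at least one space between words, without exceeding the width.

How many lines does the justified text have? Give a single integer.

Answer: 15

Derivation:
Line 1: ['corn', 'big'] (min_width=8, slack=5)
Line 2: ['violin'] (min_width=6, slack=7)
Line 3: ['quickly'] (min_width=7, slack=6)
Line 4: ['capture', 'stone'] (min_width=13, slack=0)
Line 5: ['so', 'wolf', 'large'] (min_width=13, slack=0)
Line 6: ['slow', 'purple'] (min_width=11, slack=2)
Line 7: ['bear', 'dolphin'] (min_width=12, slack=1)
Line 8: ['cat', 'telescope'] (min_width=13, slack=0)
Line 9: ['brown'] (min_width=5, slack=8)
Line 10: ['childhood', 'I'] (min_width=11, slack=2)
Line 11: ['are', 'a', 'how'] (min_width=9, slack=4)
Line 12: ['make', 'curtain'] (min_width=12, slack=1)
Line 13: ['end'] (min_width=3, slack=10)
Line 14: ['everything'] (min_width=10, slack=3)
Line 15: ['tower', 'salty'] (min_width=11, slack=2)
Total lines: 15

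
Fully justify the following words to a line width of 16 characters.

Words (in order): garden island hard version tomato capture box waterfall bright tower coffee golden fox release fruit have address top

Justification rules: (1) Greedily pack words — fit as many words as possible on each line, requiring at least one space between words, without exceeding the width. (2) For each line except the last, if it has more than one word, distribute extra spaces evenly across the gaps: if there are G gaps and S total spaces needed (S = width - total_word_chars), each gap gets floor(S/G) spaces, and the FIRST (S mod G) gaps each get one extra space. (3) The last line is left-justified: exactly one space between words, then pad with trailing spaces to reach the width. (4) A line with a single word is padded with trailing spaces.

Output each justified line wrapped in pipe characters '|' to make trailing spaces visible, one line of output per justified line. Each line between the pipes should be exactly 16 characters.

Answer: |garden    island|
|hard     version|
|tomato   capture|
|box    waterfall|
|bright     tower|
|coffee    golden|
|fox      release|
|fruit       have|
|address top     |

Derivation:
Line 1: ['garden', 'island'] (min_width=13, slack=3)
Line 2: ['hard', 'version'] (min_width=12, slack=4)
Line 3: ['tomato', 'capture'] (min_width=14, slack=2)
Line 4: ['box', 'waterfall'] (min_width=13, slack=3)
Line 5: ['bright', 'tower'] (min_width=12, slack=4)
Line 6: ['coffee', 'golden'] (min_width=13, slack=3)
Line 7: ['fox', 'release'] (min_width=11, slack=5)
Line 8: ['fruit', 'have'] (min_width=10, slack=6)
Line 9: ['address', 'top'] (min_width=11, slack=5)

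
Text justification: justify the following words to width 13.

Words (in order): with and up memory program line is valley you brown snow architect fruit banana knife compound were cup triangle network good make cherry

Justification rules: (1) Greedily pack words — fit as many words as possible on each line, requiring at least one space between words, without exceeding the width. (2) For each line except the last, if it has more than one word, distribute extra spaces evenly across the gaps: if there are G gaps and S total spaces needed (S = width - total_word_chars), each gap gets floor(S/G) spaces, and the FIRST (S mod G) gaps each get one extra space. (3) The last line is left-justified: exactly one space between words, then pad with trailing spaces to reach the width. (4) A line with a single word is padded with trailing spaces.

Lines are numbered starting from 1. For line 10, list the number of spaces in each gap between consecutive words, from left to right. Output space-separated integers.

Answer: 2

Derivation:
Line 1: ['with', 'and', 'up'] (min_width=11, slack=2)
Line 2: ['memory'] (min_width=6, slack=7)
Line 3: ['program', 'line'] (min_width=12, slack=1)
Line 4: ['is', 'valley', 'you'] (min_width=13, slack=0)
Line 5: ['brown', 'snow'] (min_width=10, slack=3)
Line 6: ['architect'] (min_width=9, slack=4)
Line 7: ['fruit', 'banana'] (min_width=12, slack=1)
Line 8: ['knife'] (min_width=5, slack=8)
Line 9: ['compound', 'were'] (min_width=13, slack=0)
Line 10: ['cup', 'triangle'] (min_width=12, slack=1)
Line 11: ['network', 'good'] (min_width=12, slack=1)
Line 12: ['make', 'cherry'] (min_width=11, slack=2)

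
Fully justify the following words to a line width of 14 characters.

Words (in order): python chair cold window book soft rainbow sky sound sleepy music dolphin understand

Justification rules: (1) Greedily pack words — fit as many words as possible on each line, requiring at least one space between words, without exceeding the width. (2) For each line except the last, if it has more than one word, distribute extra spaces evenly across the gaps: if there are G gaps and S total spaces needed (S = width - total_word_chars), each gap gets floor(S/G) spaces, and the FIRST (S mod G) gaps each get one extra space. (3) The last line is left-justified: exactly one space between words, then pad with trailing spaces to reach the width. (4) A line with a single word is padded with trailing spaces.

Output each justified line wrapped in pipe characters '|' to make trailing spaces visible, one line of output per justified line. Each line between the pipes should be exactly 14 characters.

Line 1: ['python', 'chair'] (min_width=12, slack=2)
Line 2: ['cold', 'window'] (min_width=11, slack=3)
Line 3: ['book', 'soft'] (min_width=9, slack=5)
Line 4: ['rainbow', 'sky'] (min_width=11, slack=3)
Line 5: ['sound', 'sleepy'] (min_width=12, slack=2)
Line 6: ['music', 'dolphin'] (min_width=13, slack=1)
Line 7: ['understand'] (min_width=10, slack=4)

Answer: |python   chair|
|cold    window|
|book      soft|
|rainbow    sky|
|sound   sleepy|
|music  dolphin|
|understand    |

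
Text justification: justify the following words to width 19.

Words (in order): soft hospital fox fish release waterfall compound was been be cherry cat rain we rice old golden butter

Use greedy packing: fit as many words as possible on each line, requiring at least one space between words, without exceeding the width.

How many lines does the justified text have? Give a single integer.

Answer: 6

Derivation:
Line 1: ['soft', 'hospital', 'fox'] (min_width=17, slack=2)
Line 2: ['fish', 'release'] (min_width=12, slack=7)
Line 3: ['waterfall', 'compound'] (min_width=18, slack=1)
Line 4: ['was', 'been', 'be', 'cherry'] (min_width=18, slack=1)
Line 5: ['cat', 'rain', 'we', 'rice'] (min_width=16, slack=3)
Line 6: ['old', 'golden', 'butter'] (min_width=17, slack=2)
Total lines: 6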